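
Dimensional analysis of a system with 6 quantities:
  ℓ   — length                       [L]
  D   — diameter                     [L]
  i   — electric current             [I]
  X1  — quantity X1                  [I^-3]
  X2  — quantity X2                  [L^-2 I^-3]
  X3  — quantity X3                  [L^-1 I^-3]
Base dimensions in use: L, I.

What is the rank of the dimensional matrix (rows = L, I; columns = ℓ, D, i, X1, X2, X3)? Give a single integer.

Dimensional matrix (L×I by ℓ×D×i×X1×X2×X3):
  L: [ 1  1  0  0 -2 -1]
  I: [ 0  0  1 -3 -3 -3]
Echelon form has 2 nonzero rows (pivots: ℓ,i)

2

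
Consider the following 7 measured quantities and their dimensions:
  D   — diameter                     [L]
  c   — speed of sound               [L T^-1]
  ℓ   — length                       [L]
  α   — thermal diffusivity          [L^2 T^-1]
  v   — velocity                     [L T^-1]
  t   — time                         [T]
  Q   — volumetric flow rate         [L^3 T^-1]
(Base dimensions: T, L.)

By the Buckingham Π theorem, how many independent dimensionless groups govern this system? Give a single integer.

Exponent matrix [T,L] × [D,c,ℓ,α,v,t,Q]:
  T: [ 0 -1  0 -1 -1  1 -1]
  L: [ 1  1  1  2  1  0  3]
Row reduction gives pivot columns D,c; rank = 2
Π count = n − r = 7 − 2 = 5

5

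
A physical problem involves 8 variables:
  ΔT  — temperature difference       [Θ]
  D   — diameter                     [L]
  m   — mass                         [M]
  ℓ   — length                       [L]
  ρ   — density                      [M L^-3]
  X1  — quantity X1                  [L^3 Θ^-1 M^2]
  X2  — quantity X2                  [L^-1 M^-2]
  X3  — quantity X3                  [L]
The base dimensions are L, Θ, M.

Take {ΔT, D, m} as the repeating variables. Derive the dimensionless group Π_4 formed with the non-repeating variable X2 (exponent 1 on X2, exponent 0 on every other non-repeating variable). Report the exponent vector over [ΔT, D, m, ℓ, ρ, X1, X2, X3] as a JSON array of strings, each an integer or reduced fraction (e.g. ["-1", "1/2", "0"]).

Dimensional matrix (L×Θ×M by ΔT×D×m×ℓ×ρ×X1×X2×X3):
  L: [ 0  1  0  1 -3  3 -1  1]
  Θ: [ 1  0  0  0  0 -1  0  0]
  M: [ 0  0  1  0  1  2 -2  0]
RREF → pivots at {ΔT,D,m} ⇒ r = 3
Repeat: ΔT,D,m; free: ℓ,ρ,X1,X2,X3
RREF:
  r0: [   1    0    0    0    0   -1    0    0]
  r1: [   0    1    0    1   -3    3   -1    1]
  r2: [   0    0    1    0    1    2   -2    0]
Fix exponent of X2 at 1, ℓ at 0, ρ at 0, X1 at 0, X3 at 0; solve each RREF row for its pivot's exponent:
  r0: exp(ΔT) + (0)·1 = 0 ⇒ exp(ΔT) = 0
  r1: exp(D) + (-1)·1 = 0 ⇒ exp(D) = 1
  r2: exp(m) + (-2)·1 = 0 ⇒ exp(m) = 2
Π_4 = D · m^2 · X2

["0", "1", "2", "0", "0", "0", "1", "0"]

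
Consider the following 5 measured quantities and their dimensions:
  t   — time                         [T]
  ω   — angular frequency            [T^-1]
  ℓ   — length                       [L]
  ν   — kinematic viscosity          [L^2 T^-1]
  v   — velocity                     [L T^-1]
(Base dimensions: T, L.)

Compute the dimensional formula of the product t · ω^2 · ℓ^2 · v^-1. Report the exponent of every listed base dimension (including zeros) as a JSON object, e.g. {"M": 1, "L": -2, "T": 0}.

Exponent matrix [T,L] × [t,ω,ℓ,ν,v]:
  T: [ 1 -1  0 -1 -1]
  L: [ 0  0  1  2  1]
  [T]: (1)·1+(2)·-1+(2)·0+(-1)·-1 = 0
  [L]: (1)·0+(2)·0+(2)·1+(-1)·1 = 1
⇒ L

{"T": 0, "L": 1}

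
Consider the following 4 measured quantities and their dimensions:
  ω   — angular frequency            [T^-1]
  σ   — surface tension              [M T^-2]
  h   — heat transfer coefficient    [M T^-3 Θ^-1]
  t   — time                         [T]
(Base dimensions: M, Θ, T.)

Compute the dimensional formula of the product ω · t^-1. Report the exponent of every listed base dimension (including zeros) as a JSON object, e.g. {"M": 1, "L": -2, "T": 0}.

Exponent matrix [M,Θ,T] × [ω,σ,h,t]:
  M: [ 0  1  1  0]
  Θ: [ 0  0 -1  0]
  T: [-1 -2 -3  1]
  [M]: (1)·0+(-1)·0 = 0
  [Θ]: (1)·0+(-1)·0 = 0
  [T]: (1)·-1+(-1)·1 = -2
⇒ T^-2

{"M": 0, "Θ": 0, "T": -2}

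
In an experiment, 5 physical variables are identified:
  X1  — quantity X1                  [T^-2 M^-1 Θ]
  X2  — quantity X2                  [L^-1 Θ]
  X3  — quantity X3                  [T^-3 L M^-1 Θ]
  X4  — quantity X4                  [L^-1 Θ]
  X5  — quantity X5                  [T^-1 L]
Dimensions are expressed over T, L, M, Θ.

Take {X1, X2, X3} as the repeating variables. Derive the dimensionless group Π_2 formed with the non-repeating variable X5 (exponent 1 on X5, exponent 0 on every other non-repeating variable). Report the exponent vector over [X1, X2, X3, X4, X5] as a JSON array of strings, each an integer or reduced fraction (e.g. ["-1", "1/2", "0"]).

Write exponents as rows T,L,M,Θ / cols X1,X2,X3,X4,X5:
  T: [-2  0 -3  0 -1]
  L: [ 0 -1  1 -1  1]
  M: [-1  0 -1  0  0]
  Θ: [ 1  1  1  1  0]
RREF → pivots at {X1,X2,X3} ⇒ r = 3
Pivot set = {X1,X2,X3}, free = {X4,X5}
RREF:
  r0: [   1    0    0    0   -1]
  r1: [   0    1    0    1    0]
  r2: [   0    0    1    0    1]
  r3: [   0    0    0    0    0]
Fix exponent of X5 at 1, X4 at 0; solve each RREF row for its pivot's exponent:
  r0: exp(X1) + (-1)·1 = 0 ⇒ exp(X1) = 1
  r1: exp(X2) + (0)·1 = 0 ⇒ exp(X2) = 0
  r2: exp(X3) + (1)·1 = 0 ⇒ exp(X3) = -1
Π_2 = X1 · X3^-1 · X5

["1", "0", "-1", "0", "1"]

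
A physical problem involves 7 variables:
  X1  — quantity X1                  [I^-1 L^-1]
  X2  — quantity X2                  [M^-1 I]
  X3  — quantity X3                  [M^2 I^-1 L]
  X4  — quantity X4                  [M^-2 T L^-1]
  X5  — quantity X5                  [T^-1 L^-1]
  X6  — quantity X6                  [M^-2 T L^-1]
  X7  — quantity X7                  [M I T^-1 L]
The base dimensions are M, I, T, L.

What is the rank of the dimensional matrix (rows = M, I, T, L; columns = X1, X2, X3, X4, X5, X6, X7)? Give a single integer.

3

Exponent matrix [M,I,T,L] × [X1,X2,X3,X4,X5,X6,X7]:
  M: [ 0 -1  2 -2  0 -2  1]
  I: [-1  1 -1  0  0  0  1]
  T: [ 0  0  0  1 -1  1 -1]
  L: [-1  0  1 -1 -1 -1  1]
Row reduction gives pivot columns X1,X2,X4; rank = 3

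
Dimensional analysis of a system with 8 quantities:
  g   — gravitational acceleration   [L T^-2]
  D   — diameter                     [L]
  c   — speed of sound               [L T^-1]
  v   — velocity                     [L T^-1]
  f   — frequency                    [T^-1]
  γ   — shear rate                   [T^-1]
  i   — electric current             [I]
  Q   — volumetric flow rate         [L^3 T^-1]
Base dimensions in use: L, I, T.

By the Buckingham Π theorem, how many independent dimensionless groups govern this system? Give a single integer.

5

Write exponents as rows L,I,T / cols g,D,c,v,f,γ,i,Q:
  L: [ 1  1  1  1  0  0  0  3]
  I: [ 0  0  0  0  0  0  1  0]
  T: [-2  0 -1 -1 -1 -1  0 -1]
RREF → pivots at {g,D,i} ⇒ r = 3
8 vars − rank 3 = 5 Π groups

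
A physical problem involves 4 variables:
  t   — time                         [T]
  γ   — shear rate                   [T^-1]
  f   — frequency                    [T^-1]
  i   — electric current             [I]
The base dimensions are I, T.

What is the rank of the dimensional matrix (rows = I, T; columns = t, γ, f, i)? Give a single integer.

2

Write exponents as rows I,T / cols t,γ,f,i:
  I: [ 0  0  0  1]
  T: [ 1 -1 -1  0]
RREF → pivots at {t,i} ⇒ r = 2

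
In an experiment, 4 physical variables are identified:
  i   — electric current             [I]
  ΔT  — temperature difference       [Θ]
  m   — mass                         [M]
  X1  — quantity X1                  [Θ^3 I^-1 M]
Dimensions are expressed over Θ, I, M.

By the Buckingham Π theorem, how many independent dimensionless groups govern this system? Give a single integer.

Exponent matrix [Θ,I,M] × [i,ΔT,m,X1]:
  Θ: [ 0  1  0  3]
  I: [ 1  0  0 -1]
  M: [ 0  0  1  1]
Row reduction gives pivot columns i,ΔT,m; rank = 3
n=4, r=3 ⇒ 1 dimensionless group

1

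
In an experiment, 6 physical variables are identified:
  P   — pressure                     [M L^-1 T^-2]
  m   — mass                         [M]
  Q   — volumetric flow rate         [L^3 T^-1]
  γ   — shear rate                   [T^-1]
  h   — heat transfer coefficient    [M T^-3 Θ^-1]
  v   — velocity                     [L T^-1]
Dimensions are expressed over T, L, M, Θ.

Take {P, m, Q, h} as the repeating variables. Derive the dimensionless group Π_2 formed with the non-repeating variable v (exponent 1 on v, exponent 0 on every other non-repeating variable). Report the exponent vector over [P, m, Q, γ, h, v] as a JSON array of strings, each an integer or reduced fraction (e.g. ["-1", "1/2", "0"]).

Dimensional matrix (T×L×M×Θ by P×m×Q×γ×h×v):
  T: [-2  0 -1 -1 -3 -1]
  L: [-1  0  3  0  0  1]
  M: [ 1  1  0  0  1  0]
  Θ: [ 0  0  0  0 -1  0]
RREF → pivots at {P,m,Q,h} ⇒ r = 4
Pivot set = {P,m,Q,h}, free = {γ,v}
RREF:
  r0: [   1    0    0  3/7    0  2/7]
  r1: [   0    1    0 -3/7    0 -2/7]
  r2: [   0    0    1  1/7    0  3/7]
  r3: [   0    0    0    0    1    0]
Fix exponent of v at 1, γ at 0; solve each RREF row for its pivot's exponent:
  r0: exp(P) + (2/7)·1 = 0 ⇒ exp(P) = -2/7
  r1: exp(m) + (-2/7)·1 = 0 ⇒ exp(m) = 2/7
  r2: exp(Q) + (3/7)·1 = 0 ⇒ exp(Q) = -3/7
  r3: exp(h) + (0)·1 = 0 ⇒ exp(h) = 0
Π_2 = P^(-2/7) · m^(2/7) · Q^(-3/7) · v

["-2/7", "2/7", "-3/7", "0", "0", "1"]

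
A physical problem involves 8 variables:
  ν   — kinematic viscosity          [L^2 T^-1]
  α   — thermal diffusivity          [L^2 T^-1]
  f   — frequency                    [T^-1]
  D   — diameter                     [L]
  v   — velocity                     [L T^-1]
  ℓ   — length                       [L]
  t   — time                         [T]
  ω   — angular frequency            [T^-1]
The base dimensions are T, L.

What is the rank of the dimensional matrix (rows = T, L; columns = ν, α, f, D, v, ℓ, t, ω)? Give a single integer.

2

Exponent matrix [T,L] × [ν,α,f,D,v,ℓ,t,ω]:
  T: [-1 -1 -1  0 -1  0  1 -1]
  L: [ 2  2  0  1  1  1  0  0]
Echelon form has 2 nonzero rows (pivots: ν,f)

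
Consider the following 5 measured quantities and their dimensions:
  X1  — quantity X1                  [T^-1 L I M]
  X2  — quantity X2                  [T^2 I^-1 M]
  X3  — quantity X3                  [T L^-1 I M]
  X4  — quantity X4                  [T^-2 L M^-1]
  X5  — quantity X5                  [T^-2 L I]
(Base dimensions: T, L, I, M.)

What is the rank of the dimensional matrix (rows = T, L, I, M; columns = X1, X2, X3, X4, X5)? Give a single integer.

Write exponents as rows T,L,I,M / cols X1,X2,X3,X4,X5:
  T: [-1  2  1 -2 -2]
  L: [ 1  0 -1  1  1]
  I: [ 1 -1  1  0  1]
  M: [ 1  1  1 -1  0]
RREF → pivots at {X1,X2,X3} ⇒ r = 3

3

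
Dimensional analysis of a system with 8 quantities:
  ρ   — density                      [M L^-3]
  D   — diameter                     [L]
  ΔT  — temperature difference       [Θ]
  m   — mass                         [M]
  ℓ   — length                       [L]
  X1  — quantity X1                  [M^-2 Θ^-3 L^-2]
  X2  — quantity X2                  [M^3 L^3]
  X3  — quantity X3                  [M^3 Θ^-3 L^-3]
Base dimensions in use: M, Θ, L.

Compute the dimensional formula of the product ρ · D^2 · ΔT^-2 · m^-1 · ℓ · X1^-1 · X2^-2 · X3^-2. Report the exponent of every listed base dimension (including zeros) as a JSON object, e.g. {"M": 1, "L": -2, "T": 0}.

Write exponents as rows M,Θ,L / cols ρ,D,ΔT,m,ℓ,X1,X2,X3:
  M: [ 1  0  0  1  0 -2  3  3]
  Θ: [ 0  0  1  0  0 -3  0 -3]
  L: [-3  1  0  0  1 -2  3 -3]
  [M]: (1)·1+(2)·0+(-2)·0+(-1)·1+(1)·0+(-1)·-2+(-2)·3+(-2)·3 = -10
  [Θ]: (1)·0+(2)·0+(-2)·1+(-1)·0+(1)·0+(-1)·-3+(-2)·0+(-2)·-3 = 7
  [L]: (1)·-3+(2)·1+(-2)·0+(-1)·0+(1)·1+(-1)·-2+(-2)·3+(-2)·-3 = 2
⇒ M^-10 Θ^7 L^2

{"M": -10, "Θ": 7, "L": 2}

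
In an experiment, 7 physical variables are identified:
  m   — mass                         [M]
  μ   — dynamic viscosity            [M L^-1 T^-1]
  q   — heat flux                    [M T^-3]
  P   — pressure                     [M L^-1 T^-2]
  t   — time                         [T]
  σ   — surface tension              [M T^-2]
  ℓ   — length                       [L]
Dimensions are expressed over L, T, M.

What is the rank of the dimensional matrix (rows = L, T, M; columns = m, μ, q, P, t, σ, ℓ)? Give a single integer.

3

Dimensional matrix (L×T×M by m×μ×q×P×t×σ×ℓ):
  L: [ 0 -1  0 -1  0  0  1]
  T: [ 0 -1 -3 -2  1 -2  0]
  M: [ 1  1  1  1  0  1  0]
Row reduction gives pivot columns m,μ,q; rank = 3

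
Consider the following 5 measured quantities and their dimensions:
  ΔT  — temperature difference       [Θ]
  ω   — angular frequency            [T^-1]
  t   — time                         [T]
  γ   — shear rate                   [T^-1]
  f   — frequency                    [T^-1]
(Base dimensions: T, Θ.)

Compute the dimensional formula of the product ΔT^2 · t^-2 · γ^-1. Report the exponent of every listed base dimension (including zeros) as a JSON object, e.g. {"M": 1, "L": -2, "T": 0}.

Write exponents as rows T,Θ / cols ΔT,ω,t,γ,f:
  T: [ 0 -1  1 -1 -1]
  Θ: [ 1  0  0  0  0]
  [T]: (2)·0+(-2)·1+(-1)·-1 = -1
  [Θ]: (2)·1+(-2)·0+(-1)·0 = 2
⇒ T^-1 Θ^2

{"T": -1, "Θ": 2}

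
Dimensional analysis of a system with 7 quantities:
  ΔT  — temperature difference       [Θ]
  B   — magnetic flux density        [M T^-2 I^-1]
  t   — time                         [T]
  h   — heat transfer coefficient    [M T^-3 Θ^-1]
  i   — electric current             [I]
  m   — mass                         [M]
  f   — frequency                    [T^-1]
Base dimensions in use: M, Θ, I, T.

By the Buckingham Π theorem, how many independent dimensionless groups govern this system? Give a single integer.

3

Write exponents as rows M,Θ,I,T / cols ΔT,B,t,h,i,m,f:
  M: [ 0  1  0  1  0  1  0]
  Θ: [ 1  0  0 -1  0  0  0]
  I: [ 0 -1  0  0  1  0  0]
  T: [ 0 -2  1 -3  0  0 -1]
Echelon form has 4 nonzero rows (pivots: ΔT,B,t,h)
n=7, r=4 ⇒ 3 dimensionless groups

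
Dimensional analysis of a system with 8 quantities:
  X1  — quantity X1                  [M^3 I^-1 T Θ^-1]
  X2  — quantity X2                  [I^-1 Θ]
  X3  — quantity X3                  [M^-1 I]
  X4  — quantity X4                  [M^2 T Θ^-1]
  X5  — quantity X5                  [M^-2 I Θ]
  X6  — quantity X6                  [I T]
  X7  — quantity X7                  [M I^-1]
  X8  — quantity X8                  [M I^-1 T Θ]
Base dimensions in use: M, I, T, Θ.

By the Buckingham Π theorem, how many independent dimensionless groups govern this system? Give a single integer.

5

Dimensional matrix (M×I×T×Θ by X1×X2×X3×X4×X5×X6×X7×X8):
  M: [ 3  0 -1  2 -2  0  1  1]
  I: [-1 -1  1  0  1  1 -1 -1]
  T: [ 1  0  0  1  0  1  0  1]
  Θ: [-1  1  0 -1  1  0  0  1]
Echelon form has 3 nonzero rows (pivots: X1,X2,X3)
n=8, r=3 ⇒ 5 dimensionless groups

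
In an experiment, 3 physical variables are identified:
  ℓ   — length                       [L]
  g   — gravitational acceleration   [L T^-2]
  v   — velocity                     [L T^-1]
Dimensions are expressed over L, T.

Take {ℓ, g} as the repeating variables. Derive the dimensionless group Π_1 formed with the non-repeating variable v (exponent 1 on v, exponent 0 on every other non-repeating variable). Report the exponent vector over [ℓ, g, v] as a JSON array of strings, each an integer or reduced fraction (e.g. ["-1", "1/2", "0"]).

["-1/2", "-1/2", "1"]

Write exponents as rows L,T / cols ℓ,g,v:
  L: [ 1  1  1]
  T: [ 0 -2 -1]
RREF → pivots at {ℓ,g} ⇒ r = 2
Repeat: ℓ,g; free: v
RREF:
  r0: [   1    0  1/2]
  r1: [   0    1  1/2]
Fix exponent of v at 1; solve each RREF row for its pivot's exponent:
  r0: exp(ℓ) + (1/2)·1 = 0 ⇒ exp(ℓ) = -1/2
  r1: exp(g) + (1/2)·1 = 0 ⇒ exp(g) = -1/2
Π_1 = ℓ^(-1/2) · g^(-1/2) · v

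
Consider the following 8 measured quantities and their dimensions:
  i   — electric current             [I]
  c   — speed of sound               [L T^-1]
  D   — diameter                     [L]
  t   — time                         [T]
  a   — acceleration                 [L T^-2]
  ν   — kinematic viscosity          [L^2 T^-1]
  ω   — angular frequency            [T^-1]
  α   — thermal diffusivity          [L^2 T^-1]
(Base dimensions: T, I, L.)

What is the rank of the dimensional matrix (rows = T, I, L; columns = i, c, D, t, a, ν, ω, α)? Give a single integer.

Exponent matrix [T,I,L] × [i,c,D,t,a,ν,ω,α]:
  T: [ 0 -1  0  1 -2 -1 -1 -1]
  I: [ 1  0  0  0  0  0  0  0]
  L: [ 0  1  1  0  1  2  0  2]
Echelon form has 3 nonzero rows (pivots: i,c,D)

3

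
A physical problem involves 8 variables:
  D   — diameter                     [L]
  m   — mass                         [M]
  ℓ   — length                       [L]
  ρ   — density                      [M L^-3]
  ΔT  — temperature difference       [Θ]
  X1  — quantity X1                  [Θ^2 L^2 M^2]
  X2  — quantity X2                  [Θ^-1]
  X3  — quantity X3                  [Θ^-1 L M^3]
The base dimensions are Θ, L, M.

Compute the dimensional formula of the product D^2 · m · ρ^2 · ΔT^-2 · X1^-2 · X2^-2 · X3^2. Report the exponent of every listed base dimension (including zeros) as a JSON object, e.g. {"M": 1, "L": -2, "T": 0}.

Dimensional matrix (Θ×L×M by D×m×ℓ×ρ×ΔT×X1×X2×X3):
  Θ: [ 0  0  0  0  1  2 -1 -1]
  L: [ 1  0  1 -3  0  2  0  1]
  M: [ 0  1  0  1  0  2  0  3]
  [Θ]: (2)·0+(1)·0+(2)·0+(-2)·1+(-2)·2+(-2)·-1+(2)·-1 = -6
  [L]: (2)·1+(1)·0+(2)·-3+(-2)·0+(-2)·2+(-2)·0+(2)·1 = -6
  [M]: (2)·0+(1)·1+(2)·1+(-2)·0+(-2)·2+(-2)·0+(2)·3 = 5
⇒ Θ^-6 L^-6 M^5

{"Θ": -6, "L": -6, "M": 5}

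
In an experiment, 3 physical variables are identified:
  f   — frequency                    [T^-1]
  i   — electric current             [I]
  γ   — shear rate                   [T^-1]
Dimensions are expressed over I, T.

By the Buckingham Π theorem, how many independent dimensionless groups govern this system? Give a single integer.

1

Dimensional matrix (I×T by f×i×γ):
  I: [ 0  1  0]
  T: [-1  0 -1]
RREF → pivots at {f,i} ⇒ r = 2
3 vars − rank 2 = 1 Π group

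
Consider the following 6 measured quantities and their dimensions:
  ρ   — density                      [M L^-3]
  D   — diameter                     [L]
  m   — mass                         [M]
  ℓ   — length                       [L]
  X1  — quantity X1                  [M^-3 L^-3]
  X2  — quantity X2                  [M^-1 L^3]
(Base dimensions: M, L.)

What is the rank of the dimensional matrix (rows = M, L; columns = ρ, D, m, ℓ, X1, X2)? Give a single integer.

2

Dimensional matrix (M×L by ρ×D×m×ℓ×X1×X2):
  M: [ 1  0  1  0 -3 -1]
  L: [-3  1  0  1 -3  3]
RREF → pivots at {ρ,D} ⇒ r = 2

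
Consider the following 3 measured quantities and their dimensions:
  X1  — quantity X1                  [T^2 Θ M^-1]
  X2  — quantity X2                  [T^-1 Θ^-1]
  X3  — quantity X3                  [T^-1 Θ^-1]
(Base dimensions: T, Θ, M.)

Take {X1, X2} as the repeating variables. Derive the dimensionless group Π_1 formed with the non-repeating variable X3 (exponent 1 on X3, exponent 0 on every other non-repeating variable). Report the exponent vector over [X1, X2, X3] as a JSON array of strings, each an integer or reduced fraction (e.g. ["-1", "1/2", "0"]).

Write exponents as rows T,Θ,M / cols X1,X2,X3:
  T: [ 2 -1 -1]
  Θ: [ 1 -1 -1]
  M: [-1  0  0]
Echelon form has 2 nonzero rows (pivots: X1,X2)
Pivot set = {X1,X2}, free = {X3}
RREF:
  r0: [   1    0    0]
  r1: [   0    1    1]
  r2: [   0    0    0]
Fix exponent of X3 at 1; solve each RREF row for its pivot's exponent:
  r0: exp(X1) + (0)·1 = 0 ⇒ exp(X1) = 0
  r1: exp(X2) + (1)·1 = 0 ⇒ exp(X2) = -1
Π_1 = X2^-1 · X3

["0", "-1", "1"]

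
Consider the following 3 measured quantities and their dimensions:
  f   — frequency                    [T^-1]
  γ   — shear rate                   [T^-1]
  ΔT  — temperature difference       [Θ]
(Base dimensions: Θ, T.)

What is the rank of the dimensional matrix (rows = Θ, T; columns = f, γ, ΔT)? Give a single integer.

2

Write exponents as rows Θ,T / cols f,γ,ΔT:
  Θ: [ 0  0  1]
  T: [-1 -1  0]
RREF → pivots at {f,ΔT} ⇒ r = 2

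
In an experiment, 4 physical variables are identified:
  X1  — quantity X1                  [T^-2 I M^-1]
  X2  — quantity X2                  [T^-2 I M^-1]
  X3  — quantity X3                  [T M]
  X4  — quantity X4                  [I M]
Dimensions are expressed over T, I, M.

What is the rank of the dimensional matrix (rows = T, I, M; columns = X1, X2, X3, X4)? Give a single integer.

2

Write exponents as rows T,I,M / cols X1,X2,X3,X4:
  T: [-2 -2  1  0]
  I: [ 1  1  0  1]
  M: [-1 -1  1  1]
Echelon form has 2 nonzero rows (pivots: X1,X3)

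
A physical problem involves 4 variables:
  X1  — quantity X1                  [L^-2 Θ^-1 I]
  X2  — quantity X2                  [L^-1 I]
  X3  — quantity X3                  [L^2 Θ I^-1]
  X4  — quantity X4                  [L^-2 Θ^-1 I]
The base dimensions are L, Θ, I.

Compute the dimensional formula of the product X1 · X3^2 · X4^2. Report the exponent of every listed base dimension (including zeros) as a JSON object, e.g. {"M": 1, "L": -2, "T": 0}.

Exponent matrix [L,Θ,I] × [X1,X2,X3,X4]:
  L: [-2 -1  2 -2]
  Θ: [-1  0  1 -1]
  I: [ 1  1 -1  1]
  [L]: (1)·-2+(2)·2+(2)·-2 = -2
  [Θ]: (1)·-1+(2)·1+(2)·-1 = -1
  [I]: (1)·1+(2)·-1+(2)·1 = 1
⇒ L^-2 Θ^-1 I

{"L": -2, "Θ": -1, "I": 1}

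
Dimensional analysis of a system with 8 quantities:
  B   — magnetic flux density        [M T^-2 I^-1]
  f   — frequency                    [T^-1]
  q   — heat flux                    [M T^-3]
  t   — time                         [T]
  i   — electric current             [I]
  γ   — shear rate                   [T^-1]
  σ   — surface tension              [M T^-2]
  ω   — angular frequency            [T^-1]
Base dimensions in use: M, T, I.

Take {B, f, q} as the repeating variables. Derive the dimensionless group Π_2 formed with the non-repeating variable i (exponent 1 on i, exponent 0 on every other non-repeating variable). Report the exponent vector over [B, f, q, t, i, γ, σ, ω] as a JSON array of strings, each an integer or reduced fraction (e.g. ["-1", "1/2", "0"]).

Write exponents as rows M,T,I / cols B,f,q,t,i,γ,σ,ω:
  M: [ 1  0  1  0  0  0  1  0]
  T: [-2 -1 -3  1  0 -1 -2 -1]
  I: [-1  0  0  0  1  0  0  0]
Row reduction gives pivot columns B,f,q; rank = 3
Pivot set = {B,f,q}, free = {t,i,γ,σ,ω}
RREF:
  r0: [   1    0    0    0   -1    0    0    0]
  r1: [   0    1    0   -1   -1    1   -1    1]
  r2: [   0    0    1    0    1    0    1    0]
Fix exponent of i at 1, t at 0, γ at 0, σ at 0, ω at 0; solve each RREF row for its pivot's exponent:
  r0: exp(B) + (-1)·1 = 0 ⇒ exp(B) = 1
  r1: exp(f) + (-1)·1 = 0 ⇒ exp(f) = 1
  r2: exp(q) + (1)·1 = 0 ⇒ exp(q) = -1
Π_2 = B · f · q^-1 · i

["1", "1", "-1", "0", "1", "0", "0", "0"]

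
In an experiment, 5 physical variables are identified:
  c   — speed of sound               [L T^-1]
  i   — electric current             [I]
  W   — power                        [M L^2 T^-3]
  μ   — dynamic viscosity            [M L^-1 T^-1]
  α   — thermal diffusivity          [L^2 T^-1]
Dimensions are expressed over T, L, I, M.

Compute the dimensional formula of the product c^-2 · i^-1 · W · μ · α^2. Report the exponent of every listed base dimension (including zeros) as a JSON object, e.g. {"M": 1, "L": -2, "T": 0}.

Dimensional matrix (T×L×I×M by c×i×W×μ×α):
  T: [-1  0 -3 -1 -1]
  L: [ 1  0  2 -1  2]
  I: [ 0  1  0  0  0]
  M: [ 0  0  1  1  0]
  [T]: (-2)·-1+(-1)·0+(1)·-3+(1)·-1+(2)·-1 = -4
  [L]: (-2)·1+(-1)·0+(1)·2+(1)·-1+(2)·2 = 3
  [I]: (-2)·0+(-1)·1+(1)·0+(1)·0+(2)·0 = -1
  [M]: (-2)·0+(-1)·0+(1)·1+(1)·1+(2)·0 = 2
⇒ T^-4 L^3 I^-1 M^2

{"T": -4, "L": 3, "I": -1, "M": 2}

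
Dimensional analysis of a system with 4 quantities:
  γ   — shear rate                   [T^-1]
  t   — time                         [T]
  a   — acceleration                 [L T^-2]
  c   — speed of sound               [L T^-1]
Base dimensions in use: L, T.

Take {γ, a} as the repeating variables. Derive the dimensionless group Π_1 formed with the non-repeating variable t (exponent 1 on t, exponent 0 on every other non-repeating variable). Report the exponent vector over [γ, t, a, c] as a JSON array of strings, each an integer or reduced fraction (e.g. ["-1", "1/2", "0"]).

Dimensional matrix (L×T by γ×t×a×c):
  L: [ 0  0  1  1]
  T: [-1  1 -2 -1]
RREF → pivots at {γ,a} ⇒ r = 2
Repeat: γ,a; free: t,c
RREF:
  r0: [   1   -1    0   -1]
  r1: [   0    0    1    1]
Fix exponent of t at 1, c at 0; solve each RREF row for its pivot's exponent:
  r0: exp(γ) + (-1)·1 = 0 ⇒ exp(γ) = 1
  r1: exp(a) + (0)·1 = 0 ⇒ exp(a) = 0
Π_1 = γ · t

["1", "1", "0", "0"]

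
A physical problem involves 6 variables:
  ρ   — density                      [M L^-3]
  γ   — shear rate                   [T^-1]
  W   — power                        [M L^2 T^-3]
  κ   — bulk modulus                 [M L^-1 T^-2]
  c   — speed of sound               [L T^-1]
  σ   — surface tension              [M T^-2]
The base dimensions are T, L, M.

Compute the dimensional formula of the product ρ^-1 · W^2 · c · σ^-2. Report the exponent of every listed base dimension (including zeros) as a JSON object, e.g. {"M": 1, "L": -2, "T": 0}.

Dimensional matrix (T×L×M by ρ×γ×W×κ×c×σ):
  T: [ 0 -1 -3 -2 -1 -2]
  L: [-3  0  2 -1  1  0]
  M: [ 1  0  1  1  0  1]
  [T]: (-1)·0+(2)·-3+(1)·-1+(-2)·-2 = -3
  [L]: (-1)·-3+(2)·2+(1)·1+(-2)·0 = 8
  [M]: (-1)·1+(2)·1+(1)·0+(-2)·1 = -1
⇒ T^-3 L^8 M^-1

{"T": -3, "L": 8, "M": -1}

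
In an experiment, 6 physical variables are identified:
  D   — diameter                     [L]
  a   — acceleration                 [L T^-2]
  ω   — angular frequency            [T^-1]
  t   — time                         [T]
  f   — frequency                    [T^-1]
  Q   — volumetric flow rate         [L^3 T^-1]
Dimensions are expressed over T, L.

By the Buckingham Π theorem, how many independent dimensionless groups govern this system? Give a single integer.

4

Exponent matrix [T,L] × [D,a,ω,t,f,Q]:
  T: [ 0 -2 -1  1 -1 -1]
  L: [ 1  1  0  0  0  3]
Echelon form has 2 nonzero rows (pivots: D,a)
n=6, r=2 ⇒ 4 dimensionless groups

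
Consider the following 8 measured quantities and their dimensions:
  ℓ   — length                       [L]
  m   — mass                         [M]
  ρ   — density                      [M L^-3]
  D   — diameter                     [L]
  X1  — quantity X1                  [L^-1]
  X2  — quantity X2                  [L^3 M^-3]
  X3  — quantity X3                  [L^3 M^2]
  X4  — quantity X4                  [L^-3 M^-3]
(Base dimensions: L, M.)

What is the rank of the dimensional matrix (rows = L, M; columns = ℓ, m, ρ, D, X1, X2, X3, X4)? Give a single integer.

2

Dimensional matrix (L×M by ℓ×m×ρ×D×X1×X2×X3×X4):
  L: [ 1  0 -3  1 -1  3  3 -3]
  M: [ 0  1  1  0  0 -3  2 -3]
RREF → pivots at {ℓ,m} ⇒ r = 2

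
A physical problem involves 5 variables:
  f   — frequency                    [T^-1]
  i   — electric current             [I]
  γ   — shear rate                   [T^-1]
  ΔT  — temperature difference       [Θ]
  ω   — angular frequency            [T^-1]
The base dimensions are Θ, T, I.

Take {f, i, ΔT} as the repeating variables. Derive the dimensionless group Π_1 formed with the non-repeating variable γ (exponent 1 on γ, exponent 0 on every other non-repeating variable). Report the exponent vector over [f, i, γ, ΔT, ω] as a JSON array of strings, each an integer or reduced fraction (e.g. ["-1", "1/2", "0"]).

Write exponents as rows Θ,T,I / cols f,i,γ,ΔT,ω:
  Θ: [ 0  0  0  1  0]
  T: [-1  0 -1  0 -1]
  I: [ 0  1  0  0  0]
Row reduction gives pivot columns f,i,ΔT; rank = 3
Repeat: f,i,ΔT; free: γ,ω
RREF:
  r0: [   1    0    1    0    1]
  r1: [   0    1    0    0    0]
  r2: [   0    0    0    1    0]
Fix exponent of γ at 1, ω at 0; solve each RREF row for its pivot's exponent:
  r0: exp(f) + (1)·1 = 0 ⇒ exp(f) = -1
  r1: exp(i) + (0)·1 = 0 ⇒ exp(i) = 0
  r2: exp(ΔT) + (0)·1 = 0 ⇒ exp(ΔT) = 0
Π_1 = f^-1 · γ

["-1", "0", "1", "0", "0"]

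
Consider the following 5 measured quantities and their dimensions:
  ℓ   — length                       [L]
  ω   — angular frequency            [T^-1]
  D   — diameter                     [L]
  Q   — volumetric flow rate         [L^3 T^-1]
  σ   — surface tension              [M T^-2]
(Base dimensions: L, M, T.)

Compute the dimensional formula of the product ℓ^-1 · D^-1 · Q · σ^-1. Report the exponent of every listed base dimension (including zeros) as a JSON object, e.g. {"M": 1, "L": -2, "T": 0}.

{"L": 1, "M": -1, "T": 1}

Exponent matrix [L,M,T] × [ℓ,ω,D,Q,σ]:
  L: [ 1  0  1  3  0]
  M: [ 0  0  0  0  1]
  T: [ 0 -1  0 -1 -2]
  [L]: (-1)·1+(-1)·1+(1)·3+(-1)·0 = 1
  [M]: (-1)·0+(-1)·0+(1)·0+(-1)·1 = -1
  [T]: (-1)·0+(-1)·0+(1)·-1+(-1)·-2 = 1
⇒ L M^-1 T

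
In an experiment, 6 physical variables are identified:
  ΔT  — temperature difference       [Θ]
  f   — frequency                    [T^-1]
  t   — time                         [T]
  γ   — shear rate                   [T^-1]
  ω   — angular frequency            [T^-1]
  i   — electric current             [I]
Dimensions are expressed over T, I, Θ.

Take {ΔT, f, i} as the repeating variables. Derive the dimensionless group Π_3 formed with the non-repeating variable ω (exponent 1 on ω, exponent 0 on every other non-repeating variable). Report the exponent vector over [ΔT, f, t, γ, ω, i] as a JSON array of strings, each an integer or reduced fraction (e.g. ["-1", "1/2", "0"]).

["0", "-1", "0", "0", "1", "0"]

Write exponents as rows T,I,Θ / cols ΔT,f,t,γ,ω,i:
  T: [ 0 -1  1 -1 -1  0]
  I: [ 0  0  0  0  0  1]
  Θ: [ 1  0  0  0  0  0]
RREF → pivots at {ΔT,f,i} ⇒ r = 3
Pivot set = {ΔT,f,i}, free = {t,γ,ω}
RREF:
  r0: [   1    0    0    0    0    0]
  r1: [   0    1   -1    1    1    0]
  r2: [   0    0    0    0    0    1]
Fix exponent of ω at 1, t at 0, γ at 0; solve each RREF row for its pivot's exponent:
  r0: exp(ΔT) + (0)·1 = 0 ⇒ exp(ΔT) = 0
  r1: exp(f) + (1)·1 = 0 ⇒ exp(f) = -1
  r2: exp(i) + (0)·1 = 0 ⇒ exp(i) = 0
Π_3 = f^-1 · ω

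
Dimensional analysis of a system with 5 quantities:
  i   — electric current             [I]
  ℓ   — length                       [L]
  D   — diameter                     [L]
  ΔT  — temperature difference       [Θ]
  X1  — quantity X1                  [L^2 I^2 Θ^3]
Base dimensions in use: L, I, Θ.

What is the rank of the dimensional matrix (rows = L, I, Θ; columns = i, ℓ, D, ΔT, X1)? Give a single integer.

Dimensional matrix (L×I×Θ by i×ℓ×D×ΔT×X1):
  L: [ 0  1  1  0  2]
  I: [ 1  0  0  0  2]
  Θ: [ 0  0  0  1  3]
Row reduction gives pivot columns i,ℓ,ΔT; rank = 3

3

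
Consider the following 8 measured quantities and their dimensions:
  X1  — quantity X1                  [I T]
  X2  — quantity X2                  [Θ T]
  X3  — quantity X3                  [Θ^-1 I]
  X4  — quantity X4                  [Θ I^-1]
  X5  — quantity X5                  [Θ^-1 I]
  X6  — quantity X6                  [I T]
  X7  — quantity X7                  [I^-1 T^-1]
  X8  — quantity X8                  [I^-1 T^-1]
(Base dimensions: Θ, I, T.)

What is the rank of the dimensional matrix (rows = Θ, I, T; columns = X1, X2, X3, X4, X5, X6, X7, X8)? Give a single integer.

Dimensional matrix (Θ×I×T by X1×X2×X3×X4×X5×X6×X7×X8):
  Θ: [ 0  1 -1  1 -1  0  0  0]
  I: [ 1  0  1 -1  1  1 -1 -1]
  T: [ 1  1  0  0  0  1 -1 -1]
Echelon form has 2 nonzero rows (pivots: X1,X2)

2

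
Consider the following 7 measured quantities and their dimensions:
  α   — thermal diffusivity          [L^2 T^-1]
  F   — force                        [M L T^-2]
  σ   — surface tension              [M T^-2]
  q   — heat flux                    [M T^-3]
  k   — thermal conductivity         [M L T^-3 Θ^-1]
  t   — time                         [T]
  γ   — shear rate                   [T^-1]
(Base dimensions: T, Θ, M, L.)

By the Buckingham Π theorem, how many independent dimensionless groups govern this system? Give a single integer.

3

Dimensional matrix (T×Θ×M×L by α×F×σ×q×k×t×γ):
  T: [-1 -2 -2 -3 -3  1 -1]
  Θ: [ 0  0  0  0 -1  0  0]
  M: [ 0  1  1  1  1  0  0]
  L: [ 2  1  0  0  1  0  0]
RREF → pivots at {α,F,σ,k} ⇒ r = 4
n=7, r=4 ⇒ 3 dimensionless groups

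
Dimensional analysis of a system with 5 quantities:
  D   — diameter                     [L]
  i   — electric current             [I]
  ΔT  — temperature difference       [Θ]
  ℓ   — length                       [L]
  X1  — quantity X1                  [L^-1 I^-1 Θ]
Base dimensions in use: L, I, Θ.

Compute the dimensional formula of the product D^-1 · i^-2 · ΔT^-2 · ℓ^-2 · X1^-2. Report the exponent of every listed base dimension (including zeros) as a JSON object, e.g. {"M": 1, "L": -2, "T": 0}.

Dimensional matrix (L×I×Θ by D×i×ΔT×ℓ×X1):
  L: [ 1  0  0  1 -1]
  I: [ 0  1  0  0 -1]
  Θ: [ 0  0  1  0  1]
  [L]: (-1)·1+(-2)·0+(-2)·0+(-2)·1+(-2)·-1 = -1
  [I]: (-1)·0+(-2)·1+(-2)·0+(-2)·0+(-2)·-1 = 0
  [Θ]: (-1)·0+(-2)·0+(-2)·1+(-2)·0+(-2)·1 = -4
⇒ L^-1 Θ^-4

{"L": -1, "I": 0, "Θ": -4}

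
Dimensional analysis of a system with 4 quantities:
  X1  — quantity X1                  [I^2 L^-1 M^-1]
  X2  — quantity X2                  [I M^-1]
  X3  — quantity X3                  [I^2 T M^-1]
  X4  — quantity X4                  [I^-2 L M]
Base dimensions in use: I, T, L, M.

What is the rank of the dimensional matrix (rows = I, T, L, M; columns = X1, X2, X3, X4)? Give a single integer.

3

Write exponents as rows I,T,L,M / cols X1,X2,X3,X4:
  I: [ 2  1  2 -2]
  T: [ 0  0  1  0]
  L: [-1  0  0  1]
  M: [-1 -1 -1  1]
RREF → pivots at {X1,X2,X3} ⇒ r = 3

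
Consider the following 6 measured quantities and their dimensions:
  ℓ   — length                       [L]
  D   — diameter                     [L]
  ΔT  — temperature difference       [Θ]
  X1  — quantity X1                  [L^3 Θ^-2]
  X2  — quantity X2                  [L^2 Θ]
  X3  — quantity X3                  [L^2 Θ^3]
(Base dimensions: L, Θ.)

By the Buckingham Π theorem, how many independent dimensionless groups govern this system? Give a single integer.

4

Dimensional matrix (L×Θ by ℓ×D×ΔT×X1×X2×X3):
  L: [ 1  1  0  3  2  2]
  Θ: [ 0  0  1 -2  1  3]
Echelon form has 2 nonzero rows (pivots: ℓ,ΔT)
Π count = n − r = 6 − 2 = 4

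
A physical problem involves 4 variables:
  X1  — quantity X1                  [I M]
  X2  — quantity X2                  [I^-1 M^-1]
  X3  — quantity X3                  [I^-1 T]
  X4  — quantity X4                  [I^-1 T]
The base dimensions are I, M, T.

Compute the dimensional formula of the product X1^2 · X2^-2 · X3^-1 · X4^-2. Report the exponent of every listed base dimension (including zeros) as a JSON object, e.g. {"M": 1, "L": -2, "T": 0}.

Write exponents as rows I,M,T / cols X1,X2,X3,X4:
  I: [ 1 -1 -1 -1]
  M: [ 1 -1  0  0]
  T: [ 0  0  1  1]
  [I]: (2)·1+(-2)·-1+(-1)·-1+(-2)·-1 = 7
  [M]: (2)·1+(-2)·-1+(-1)·0+(-2)·0 = 4
  [T]: (2)·0+(-2)·0+(-1)·1+(-2)·1 = -3
⇒ I^7 M^4 T^-3

{"I": 7, "M": 4, "T": -3}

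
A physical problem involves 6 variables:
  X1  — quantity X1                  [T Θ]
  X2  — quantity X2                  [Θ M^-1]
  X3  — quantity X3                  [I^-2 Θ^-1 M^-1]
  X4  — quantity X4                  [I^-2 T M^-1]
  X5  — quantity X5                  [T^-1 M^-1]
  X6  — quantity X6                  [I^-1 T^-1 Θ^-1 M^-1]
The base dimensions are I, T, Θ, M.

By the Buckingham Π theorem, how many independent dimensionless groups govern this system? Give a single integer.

Exponent matrix [I,T,Θ,M] × [X1,X2,X3,X4,X5,X6]:
  I: [ 0  0 -2 -2  0 -1]
  T: [ 1  0  0  1 -1 -1]
  Θ: [ 1  1 -1  0  0 -1]
  M: [ 0 -1 -1 -1 -1 -1]
Echelon form has 3 nonzero rows (pivots: X1,X2,X3)
6 vars − rank 3 = 3 Π groups

3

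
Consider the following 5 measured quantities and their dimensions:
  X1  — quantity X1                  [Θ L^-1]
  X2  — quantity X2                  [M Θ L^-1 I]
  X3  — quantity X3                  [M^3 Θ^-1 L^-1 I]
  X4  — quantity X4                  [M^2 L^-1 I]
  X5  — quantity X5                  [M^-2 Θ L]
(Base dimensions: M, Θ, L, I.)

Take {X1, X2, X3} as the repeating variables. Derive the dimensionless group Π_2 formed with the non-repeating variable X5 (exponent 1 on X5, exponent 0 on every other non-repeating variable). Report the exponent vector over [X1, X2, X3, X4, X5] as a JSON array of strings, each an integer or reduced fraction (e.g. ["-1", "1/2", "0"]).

Dimensional matrix (M×Θ×L×I by X1×X2×X3×X4×X5):
  M: [ 0  1  3  2 -2]
  Θ: [ 1  1 -1  0  1]
  L: [-1 -1 -1 -1  1]
  I: [ 0  1  1  1  0]
RREF → pivots at {X1,X2,X3} ⇒ r = 3
Repeat: X1,X2,X3; free: X4,X5
RREF:
  r0: [   1    0    0    0   -1]
  r1: [   0    1    0  1/2    1]
  r2: [   0    0    1  1/2   -1]
  r3: [   0    0    0    0    0]
Fix exponent of X5 at 1, X4 at 0; solve each RREF row for its pivot's exponent:
  r0: exp(X1) + (-1)·1 = 0 ⇒ exp(X1) = 1
  r1: exp(X2) + (1)·1 = 0 ⇒ exp(X2) = -1
  r2: exp(X3) + (-1)·1 = 0 ⇒ exp(X3) = 1
Π_2 = X1 · X2^-1 · X3 · X5

["1", "-1", "1", "0", "1"]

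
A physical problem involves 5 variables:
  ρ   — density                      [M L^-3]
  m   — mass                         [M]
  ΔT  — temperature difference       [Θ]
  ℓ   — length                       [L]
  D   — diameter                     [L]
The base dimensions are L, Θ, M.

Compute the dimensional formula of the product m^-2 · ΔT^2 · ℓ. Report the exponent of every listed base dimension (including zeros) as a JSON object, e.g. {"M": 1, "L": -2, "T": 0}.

{"L": 1, "Θ": 2, "M": -2}

Exponent matrix [L,Θ,M] × [ρ,m,ΔT,ℓ,D]:
  L: [-3  0  0  1  1]
  Θ: [ 0  0  1  0  0]
  M: [ 1  1  0  0  0]
  [L]: (-2)·0+(2)·0+(1)·1 = 1
  [Θ]: (-2)·0+(2)·1+(1)·0 = 2
  [M]: (-2)·1+(2)·0+(1)·0 = -2
⇒ L Θ^2 M^-2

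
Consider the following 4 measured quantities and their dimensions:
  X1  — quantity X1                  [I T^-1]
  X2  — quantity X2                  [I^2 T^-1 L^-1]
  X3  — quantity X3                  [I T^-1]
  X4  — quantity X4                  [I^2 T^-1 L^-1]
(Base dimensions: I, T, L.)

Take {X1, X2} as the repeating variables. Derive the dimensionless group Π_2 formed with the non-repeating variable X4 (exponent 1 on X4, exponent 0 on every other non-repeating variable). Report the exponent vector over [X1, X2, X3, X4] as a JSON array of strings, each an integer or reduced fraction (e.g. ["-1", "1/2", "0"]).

Dimensional matrix (I×T×L by X1×X2×X3×X4):
  I: [ 1  2  1  2]
  T: [-1 -1 -1 -1]
  L: [ 0 -1  0 -1]
Row reduction gives pivot columns X1,X2; rank = 2
Pivot set = {X1,X2}, free = {X3,X4}
RREF:
  r0: [   1    0    1    0]
  r1: [   0    1    0    1]
  r2: [   0    0    0    0]
Fix exponent of X4 at 1, X3 at 0; solve each RREF row for its pivot's exponent:
  r0: exp(X1) + (0)·1 = 0 ⇒ exp(X1) = 0
  r1: exp(X2) + (1)·1 = 0 ⇒ exp(X2) = -1
Π_2 = X2^-1 · X4

["0", "-1", "0", "1"]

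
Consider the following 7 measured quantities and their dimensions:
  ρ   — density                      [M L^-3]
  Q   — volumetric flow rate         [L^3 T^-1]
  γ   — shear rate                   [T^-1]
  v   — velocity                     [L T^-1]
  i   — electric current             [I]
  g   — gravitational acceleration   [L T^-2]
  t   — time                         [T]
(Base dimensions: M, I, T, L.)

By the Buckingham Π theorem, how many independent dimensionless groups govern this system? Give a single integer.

Write exponents as rows M,I,T,L / cols ρ,Q,γ,v,i,g,t:
  M: [ 1  0  0  0  0  0  0]
  I: [ 0  0  0  0  1  0  0]
  T: [ 0 -1 -1 -1  0 -2  1]
  L: [-3  3  0  1  0  1  0]
RREF → pivots at {ρ,Q,γ,i} ⇒ r = 4
Π count = n − r = 7 − 4 = 3

3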